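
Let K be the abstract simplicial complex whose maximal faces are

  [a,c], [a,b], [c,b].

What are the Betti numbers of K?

Order the vertices as a < b < c. Listing each simplex with vertices in this order, K has dimension 1 with simplices:

  0-simplices (3): a, b, c
  1-simplices (3): ab, ac, bc

so the chain groups are C_0 ≅ Z^3, C_1 ≅ Z^3.

∂_1: C_1 → C_0 maps an edge to its endpoints' difference, ∂[p,q] = q − p. For instance
  ∂bc = c − b.
The 3×3 boundary matrix has rank 2 and Smith normal form diag(1,1).

Now H_k = ker ∂_k / im ∂_{k+1}, so:

  H_0: rank C_0 − rank ∂_1 = 3 − 2 = 1, and the invariant factors of ∂_1 are all 1, so H_0 = Z.
  H_1: rank ker ∂_1 − rank ∂_2 = (3 − 2) − 0 = 1, and there is no ∂_2, so H_1 = Z.

Hence the Betti numbers are b_0 = 1, b_1 = 1.

b_0 = 1, b_1 = 1.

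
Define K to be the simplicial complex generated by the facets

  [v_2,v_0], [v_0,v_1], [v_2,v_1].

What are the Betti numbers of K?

b_0 = 1, b_1 = 1.

We work with the vertex ordering v_0 < v_1 < v_2. The simplices of K, each written with vertices in increasing order, are:

  0-simplices (3): [v_0], [v_1], [v_2]
  1-simplices (3): [v_0,v_1], [v_0,v_2], [v_1,v_2]

giving chain groups C_0 ≅ Z^3, C_1 ≅ Z^3.

The boundary map ∂_1: C_1 → C_0 is given by ∂[p,q] = [q] − [p]. For instance
  ∂[v_1,v_2] = [v_2] − [v_1].
The resulting 3×3 matrix has rank 2, and its Smith normal form has invariant factors (1,1).

Now H_k = ker ∂_k / im ∂_{k+1}, so:

  H_0: rank C_0 − rank ∂_1 = 3 − 2 = 1, and the invariant factors of ∂_1 are all 1, so H_0 = Z.
  H_1: rank ker ∂_1 − rank ∂_2 = (3 − 2) − 0 = 1, and there is no ∂_2, so H_1 = Z.

Hence the Betti numbers are b_0 = 1, b_1 = 1.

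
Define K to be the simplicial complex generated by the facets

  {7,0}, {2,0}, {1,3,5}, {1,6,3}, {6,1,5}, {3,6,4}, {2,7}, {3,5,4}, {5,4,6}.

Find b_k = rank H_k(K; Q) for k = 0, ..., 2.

Fix the vertex order 0 < 1 < 2 < 3 < 4 < 5 < 6 < 7 and write every simplex with vertices in increasing order. Then dim K = 2 and the simplices of K are:

  0-simplices (8): [0], [1], [2], [3], [4], [5], [6], [7]
  1-simplices (12): [0,2], [0,7], [1,3], [1,5], [1,6], [2,7], [3,4], [3,5], [3,6], [4,5], [4,6], [5,6]
  2-simplices (6): [1,3,5], [1,3,6], [1,5,6], [3,4,5], [3,4,6], [4,5,6]

so the chain groups are C_0 ≅ Z^8, C_1 ≅ Z^12, C_2 ≅ Z^6.

Boundary ∂_1: C_1 → C_0 sends each edge [p,q] (with p < q) to q − p. For instance
  ∂[1,6] = [6] − [1].
This gives a 8×12 integer matrix of rank 6; reducing to Smith normal form yields diagonal entries (1,1,1,1,1,1).

∂_2: C_2 → C_1 sends each 2-simplex [p,q,r] to [q,r] − [p,r] + [p,q]. For instance
  ∂[3,4,5] = [4,5] − [3,5] + [3,4],
  ∂[1,3,5] = [3,5] − [1,5] + [1,3].
The 12×6 boundary matrix has rank 5 and Smith normal form diag(1,1,1,1,1).

Reading off H_k = ker ∂_k / im ∂_{k+1}:

  H_0: rank C_0 − rank ∂_1 = 8 − 6 = 2, and the invariant factors of ∂_1 are all 1, so H_0 ≅ Z^2.
  H_1: rank ker ∂_1 − rank ∂_2 = (12 − 6) − 5 = 1, and the invariant factors of ∂_2 are all 1, so H_1 ≅ Z.
  H_2: rank ker ∂_2 − rank ∂_3 = (6 − 5) − 0 = 1, and there is no ∂_3, so H_2 ≅ Z.

As a check, the Euler characteristic is 8 − 12 + 6 = 2, which agrees with 2 − 1 + 1 = 2.
(K is a triangulation of the disjoint union of the 2-sphere S^2 and the circle S^1.)

Hence the Betti numbers are b_0 = 2, b_1 = 1, b_2 = 1.

b_0 = 2, b_1 = 1, b_2 = 1.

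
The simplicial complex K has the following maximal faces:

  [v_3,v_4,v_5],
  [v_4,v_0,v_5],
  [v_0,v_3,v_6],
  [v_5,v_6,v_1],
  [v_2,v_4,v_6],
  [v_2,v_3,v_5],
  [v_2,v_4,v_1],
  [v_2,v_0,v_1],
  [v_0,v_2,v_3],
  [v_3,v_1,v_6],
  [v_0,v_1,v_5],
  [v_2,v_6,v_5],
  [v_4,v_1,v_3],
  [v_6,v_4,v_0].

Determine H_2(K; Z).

H_2 = Z.

We work with the vertex ordering v_0 < v_1 < v_2 < v_3 < v_4 < v_5 < v_6. The simplices of K, each written with vertices in increasing order, are:

  0-simplices (7): [v_0], [v_1], [v_2], [v_3], [v_4], [v_5], [v_6]
  1-simplices (21): (21 of them)
  2-simplices (14): (14 of them)

so the chain groups are C_0 ≅ Z^7, C_1 ≅ Z^21, C_2 ≅ Z^14.

∂_1: C_1 → C_0 sends each edge [p,q] (with p < q) to q − p.
As a 7×21 matrix over Z this has rank 6, with invariant factors (1,1,1,1,1,1).

Boundary ∂_2: C_2 → C_1 acts by ∂[p,q,r] = [q,r] − [p,r] + [p,q]. For instance
  ∂[v_0,v_4,v_5] = [v_4,v_5] − [v_0,v_5] + [v_0,v_4],
  ∂[v_0,v_2,v_3] = [v_2,v_3] − [v_0,v_3] + [v_0,v_2].
As a 21×14 matrix over Z this has rank 13, with invariant factors (1,1,1,1,1,1,1,1,1,1,1,1,1).

Reading off H_k = ker ∂_k / im ∂_{k+1}:

  H_2: rank ker ∂_2 − rank ∂_3 = (14 − 13) − 0 = 1, and there is no ∂_3, so H_2 = Z.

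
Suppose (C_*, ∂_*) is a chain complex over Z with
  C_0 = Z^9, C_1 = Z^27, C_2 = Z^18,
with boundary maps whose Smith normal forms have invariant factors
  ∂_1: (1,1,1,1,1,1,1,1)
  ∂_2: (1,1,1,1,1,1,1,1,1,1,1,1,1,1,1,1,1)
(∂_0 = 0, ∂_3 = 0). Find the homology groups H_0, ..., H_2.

H_0 = Z,  H_1 = Z^2,  H_2 = Z.

H_0: b_0 = 9 − 0 − 8 = 1; torsion from ∂_1 factors > 1: none. So H_0 = Z.
H_1: b_1 = 27 − 8 − 17 = 2; torsion from ∂_2 factors > 1: none. So H_1 = Z^2.
H_2: b_2 = 18 − 17 − 0 = 1; torsion from ∂_3 factors > 1: none. So H_2 = Z.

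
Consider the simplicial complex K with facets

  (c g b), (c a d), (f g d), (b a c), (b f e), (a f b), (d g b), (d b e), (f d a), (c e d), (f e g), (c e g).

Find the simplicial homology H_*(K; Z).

H_0 = Z,  H_1 = Z/2,  H_2 = 0.

Fix the vertex order a < b < c < d < e < f < g and write every simplex with vertices in increasing order. Then dim K = 2 and the simplices of K are:

  0-simplices (7): a, b, c, d, e, f, g
  1-simplices (18): ab, ac, ad, af, bc, bd, be, bf, bg, cd, ce, cg, de, df, dg, ef, eg, fg
  2-simplices (12): abc, abf, acd, adf, bcg, bde, bdg, bef, cde, ceg, dfg, efg

so the chain groups are C_0 ≅ Z^7, C_1 ≅ Z^18, C_2 ≅ Z^12.

The boundary map ∂_1: C_1 → C_0 maps an edge to its endpoints' difference, ∂[p,q] = q − p. For instance
  ∂be = e − b.
This gives a 7×18 integer matrix of rank 6; reducing to Smith normal form yields diagonal entries (1,1,1,1,1,1).

∂_2: C_2 → C_1 sends each 2-simplex [p,q,r] to [q,r] − [p,r] + [p,q]. For instance
  ∂cde = de − ce + cd,
  ∂ceg = eg − cg + ce.
The resulting 18×12 matrix has rank 12, and its Smith normal form has invariant factors (1,1,1,1,1,1,1,1,1,1,1,2).

Computing H_k = (kernel of ∂_k) / (image of ∂_{k+1}):

  H_0: rank C_0 − rank ∂_1 = 7 − 6 = 1, and the invariant factors of ∂_1 are all 1, so H_0 ≅ Z.
  H_1: rank ker ∂_1 − rank ∂_2 = (18 − 6) − 12 = 0, and ∂_2 has invariant factor 2 > 1, so H_1 ≅ Z/2.
  H_2: rank ker ∂_2 − rank ∂_3 = (12 − 12) − 0 = 0, and there is no ∂_3, so H_2 ≅ 0.

(K is a triangulation of the real projective plane RP^2.)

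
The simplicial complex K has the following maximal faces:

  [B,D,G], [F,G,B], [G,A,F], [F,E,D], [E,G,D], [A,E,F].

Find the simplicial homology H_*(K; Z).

We work with the vertex ordering A < B < D < E < F < G. The simplices of K, each written with vertices in increasing order, are:

  0-simplices (6): A, B, D, E, F, G
  1-simplices (12): AE, AF, AG, BD, BF, BG, DE, DF, DG, EF, EG, FG
  2-simplices (6): AEF, AFG, BDG, BFG, DEF, DEG

Hence C_0 ≅ Z^6, C_1 ≅ Z^12, C_2 ≅ Z^6.

∂_1: C_1 → C_0 is given by ∂[p,q] = [q] − [p].
The resulting 6×12 matrix has rank 5, and its Smith normal form has invariant factors (1,1,1,1,1).

Boundary ∂_2: C_2 → C_1 maps a triangle to the signed sum of its edges. For instance
  ∂DEG = EG − DG + DE,
  ∂AEF = EF − AF + AE.
This gives a 12×6 integer matrix of rank 6; reducing to Smith normal form yields diagonal entries (1,1,1,1,1,1).

From H_k ≅ ker(∂_k) / im(∂_{k+1}) we obtain:

  H_0: rank C_0 − rank ∂_1 = 6 − 5 = 1, and the invariant factors of ∂_1 are all 1, so H_0 = Z.
  H_1: rank ker ∂_1 − rank ∂_2 = (12 − 5) − 6 = 1, and the invariant factors of ∂_2 are all 1, so H_1 = Z.
  H_2: rank ker ∂_2 − rank ∂_3 = (6 − 6) − 0 = 0, and there is no ∂_3, so H_2 = 0.

As a check, the Euler characteristic is 6 − 12 + 6 = 0, which agrees with 1 − 1 + 0 = 0.
(K is a triangulation of the cylinder S^1 x I.)

H_0 ≅ Z,  H_1 ≅ Z,  H_2 = 0.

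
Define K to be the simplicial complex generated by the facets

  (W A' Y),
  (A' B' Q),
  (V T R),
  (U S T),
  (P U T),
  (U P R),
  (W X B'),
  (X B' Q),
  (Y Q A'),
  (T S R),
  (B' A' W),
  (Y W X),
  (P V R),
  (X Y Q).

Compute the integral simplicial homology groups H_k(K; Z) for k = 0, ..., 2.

H_0 = Z^2,  H_1 = Z,  H_2 = Z.

We work with the vertex ordering P < Q < R < S < T < U < V < W < X < Y < A' < B'. The simplices of K, each written with vertices in increasing order, are:

  0-simplices (12): [P], [Q], [R], [S], [T], [U], [V], [W], [X], [Y], [A'], [B']
  1-simplices (24): (24 of them)
  2-simplices (14): [P,R,U], [P,R,V], [P,T,U], [Q,X,Y], [Q,X,B'], [Q,Y,A'], [Q,A',B'], [R,S,T], [R,T,V], [S,T,U], [W,X,Y], [W,X,B'], [W,Y,A'], [W,A',B']

so the chain groups are C_0 ≅ Z^12, C_1 ≅ Z^24, C_2 ≅ Z^14.

The boundary map ∂_1: C_1 → C_0 maps an edge to its endpoints' difference, ∂[p,q] = q − p. For instance
  ∂[R,U] = [U] − [R].
The 12×24 boundary matrix has rank 10 and Smith normal form diag(1,1,1,1,1,1,1,1,1,1).

The boundary map ∂_2: C_2 → C_1 acts by ∂[p,q,r] = [q,r] − [p,r] + [p,q]. For instance
  ∂[Q,A',B'] = [A',B'] − [Q,B'] + [Q,A'],
  ∂[P,R,U] = [R,U] − [P,U] + [P,R].
The 24×14 boundary matrix has rank 13 and Smith normal form diag(1,1,1,1,1,1,1,1,1,1,1,1,1).

Computing H_k = (kernel of ∂_k) / (image of ∂_{k+1}):

  H_0: rank C_0 − rank ∂_1 = 12 − 10 = 2, and the invariant factors of ∂_1 are all 1, so H_0 ≅ Z^2.
  H_1: rank ker ∂_1 − rank ∂_2 = (24 − 10) − 13 = 1, and the invariant factors of ∂_2 are all 1, so H_1 ≅ Z.
  H_2: rank ker ∂_2 − rank ∂_3 = (14 − 13) − 0 = 1, and there is no ∂_3, so H_2 ≅ Z.

(K is a triangulation of the disjoint union of the cylinder S^1 x I and the 2-sphere S^2.)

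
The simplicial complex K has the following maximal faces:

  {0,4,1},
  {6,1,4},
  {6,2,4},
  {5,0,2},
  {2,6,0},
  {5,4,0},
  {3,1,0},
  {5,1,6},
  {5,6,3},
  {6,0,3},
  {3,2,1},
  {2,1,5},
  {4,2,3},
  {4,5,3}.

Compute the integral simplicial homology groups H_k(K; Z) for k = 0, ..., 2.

K has 7 vertices, 21 edges, 14 triangles.
rank ∂_0 = 0, rank ∂_1 = 6 ⇒ b_0 = 7 − 0 − 6 = 1; all invariant factors of ∂_1 are 1 so no torsion. So H_0 ≅ Z.
rank ∂_1 = 6, rank ∂_2 = 13 ⇒ b_1 = 21 − 6 − 13 = 2; all invariant factors of ∂_2 are 1 so no torsion. So H_1 ≅ Z^2.
rank ∂_2 = 13, rank ∂_3 = 0 ⇒ b_2 = 14 − 13 − 0 = 1. So H_2 ≅ Z.

H_0 = Z,  H_1 = Z^2,  H_2 = Z.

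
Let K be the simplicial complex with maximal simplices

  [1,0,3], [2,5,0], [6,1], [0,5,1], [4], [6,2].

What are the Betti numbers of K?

Order the vertices as 0 < 1 < 2 < 3 < 4 < 5 < 6. Listing each simplex with vertices in this order, K has dimension 2 with simplices:

  0-simplices (7): [0], [1], [2], [3], [4], [5], [6]
  1-simplices (9): [0,1], [0,2], [0,3], [0,5], [1,3], [1,5], [1,6], [2,5], [2,6]
  2-simplices (3): [0,1,3], [0,1,5], [0,2,5]

Hence C_0 ≅ Z^7, C_1 ≅ Z^9, C_2 ≅ Z^3.

Boundary ∂_1: C_1 → C_0 maps an edge to its endpoints' difference, ∂[p,q] = q − p.
The resulting 7×9 matrix has rank 5, and its Smith normal form has invariant factors (1,1,1,1,1).

The boundary map ∂_2: C_2 → C_1 sends each 2-simplex [p,q,r] to [q,r] − [p,r] + [p,q]. For instance
  ∂[0,1,5] = [1,5] − [0,5] + [0,1],
  ∂[0,1,3] = [1,3] − [0,3] + [0,1].
The 9×3 boundary matrix has rank 3 and Smith normal form diag(1,1,1).

From H_k ≅ ker(∂_k) / im(∂_{k+1}) we obtain:

  H_0: rank C_0 − rank ∂_1 = 7 − 5 = 2, and the invariant factors of ∂_1 are all 1, so H_0 ≅ Z^2.
  H_1: rank ker ∂_1 − rank ∂_2 = (9 − 5) − 3 = 1, and the invariant factors of ∂_2 are all 1, so H_1 ≅ Z.
  H_2: rank ker ∂_2 − rank ∂_3 = (3 − 3) − 0 = 0, and there is no ∂_3, so H_2 ≅ 0.

Hence the Betti numbers are b_0 = 2, b_1 = 1, b_2 = 0.

b_0 = 2, b_1 = 1, b_2 = 0.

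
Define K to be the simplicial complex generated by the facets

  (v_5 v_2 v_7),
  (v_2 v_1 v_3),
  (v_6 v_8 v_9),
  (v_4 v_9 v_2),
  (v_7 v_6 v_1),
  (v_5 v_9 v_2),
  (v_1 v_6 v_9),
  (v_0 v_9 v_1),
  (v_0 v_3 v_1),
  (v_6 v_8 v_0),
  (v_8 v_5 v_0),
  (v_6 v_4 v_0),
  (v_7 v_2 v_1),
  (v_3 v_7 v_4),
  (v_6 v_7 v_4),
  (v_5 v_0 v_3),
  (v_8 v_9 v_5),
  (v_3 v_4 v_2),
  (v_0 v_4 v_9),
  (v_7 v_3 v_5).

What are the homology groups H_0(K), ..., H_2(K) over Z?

Fix the vertex order v_0 < v_1 < v_2 < v_3 < v_4 < v_5 < v_6 < v_7 < v_8 < v_9 and write every simplex with vertices in increasing order. Then dim K = 2 and the simplices of K are:

  0-simplices (10): [v_0], [v_1], [v_2], [v_3], [v_4], [v_5], [v_6], [v_7], [v_8], [v_9]
  1-simplices (30): (30 of them)
  2-simplices (20): (20 of them)

giving chain groups C_0 ≅ Z^10, C_1 ≅ Z^30, C_2 ≅ Z^20.

Boundary ∂_1: C_1 → C_0 is given by ∂[p,q] = [q] − [p]. For instance
  ∂[v_2,v_7] = [v_7] − [v_2].
The 10×30 boundary matrix has rank 9 and Smith normal form diag(1,1,1,1,1,1,1,1,1).

The boundary map ∂_2: C_2 → C_1 acts by ∂[p,q,r] = [q,r] − [p,r] + [p,q]. For instance
  ∂[v_2,v_3,v_4] = [v_3,v_4] − [v_2,v_4] + [v_2,v_3],
  ∂[v_6,v_8,v_9] = [v_8,v_9] − [v_6,v_9] + [v_6,v_8].
This gives a 30×20 integer matrix of rank 20; reducing to Smith normal form yields diagonal entries (1,1,1,1,1,1,1,1,1,1,1,1,1,1,1,1,1,1,1,2).

Now H_k = ker ∂_k / im ∂_{k+1}, so:

  H_0: rank C_0 − rank ∂_1 = 10 − 9 = 1, and the invariant factors of ∂_1 are all 1, so H_0 = Z.
  H_1: rank ker ∂_1 − rank ∂_2 = (30 − 9) − 20 = 1, and ∂_2 has invariant factor 2 > 1, so H_1 = Z × Z/2.
  H_2: rank ker ∂_2 − rank ∂_3 = (20 − 20) − 0 = 0, and there is no ∂_3, so H_2 = 0.

As a check, the Euler characteristic is 10 − 30 + 20 = 0, which agrees with 1 − 1 + 0 = 0.

H_0 = Z,  H_1 = Z × Z/2,  H_2 = 0.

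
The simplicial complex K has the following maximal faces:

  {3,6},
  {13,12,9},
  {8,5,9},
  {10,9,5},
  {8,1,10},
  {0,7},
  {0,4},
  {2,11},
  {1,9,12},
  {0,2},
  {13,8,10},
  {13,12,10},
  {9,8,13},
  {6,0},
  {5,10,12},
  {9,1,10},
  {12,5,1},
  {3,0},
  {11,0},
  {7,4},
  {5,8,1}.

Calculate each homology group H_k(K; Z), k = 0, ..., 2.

K has 14 vertices, 27 edges, 12 triangles.
rank ∂_0 = 0, rank ∂_1 = 12 ⇒ b_0 = 14 − 0 − 12 = 2; all invariant factors of ∂_1 are 1 so no torsion. So H_0 ≅ Z^2.
rank ∂_1 = 12, rank ∂_2 = 12 ⇒ b_1 = 27 − 12 − 12 = 3; ∂_2 has invariant factor(s) [2] giving torsion. So H_1 ≅ Z^3 ⊕ Z/2Z.
rank ∂_2 = 12, rank ∂_3 = 0 ⇒ b_2 = 12 − 12 − 0 = 0. So H_2 ≅ 0.

H_0 = Z^2,  H_1 = Z^3 ⊕ Z/2Z,  H_2 = 0.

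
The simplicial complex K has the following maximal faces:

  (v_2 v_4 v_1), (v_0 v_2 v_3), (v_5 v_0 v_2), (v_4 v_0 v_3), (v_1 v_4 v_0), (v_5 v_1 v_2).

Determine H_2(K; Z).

H_2 = 0.

Order the vertices as v_0 < v_1 < v_2 < v_3 < v_4 < v_5. Listing each simplex with vertices in this order, K has dimension 2 with simplices:

  0-simplices (6): [v_0], [v_1], [v_2], [v_3], [v_4], [v_5]
  1-simplices (12): [v_0,v_1], [v_0,v_2], [v_0,v_3], [v_0,v_4], [v_0,v_5], [v_1,v_2], [v_1,v_4], [v_1,v_5], [v_2,v_3], [v_2,v_4], [v_2,v_5], [v_3,v_4]
  2-simplices (6): [v_0,v_1,v_4], [v_0,v_2,v_3], [v_0,v_2,v_5], [v_0,v_3,v_4], [v_1,v_2,v_4], [v_1,v_2,v_5]

Hence C_0 ≅ Z^6, C_1 ≅ Z^12, C_2 ≅ Z^6.

The boundary map ∂_1: C_1 → C_0 is given by ∂[p,q] = [q] − [p].
This gives a 6×12 integer matrix of rank 5; reducing to Smith normal form yields diagonal entries (1,1,1,1,1).

∂_2: C_2 → C_1 maps a triangle to the signed sum of its edges. For instance
  ∂[v_0,v_2,v_3] = [v_2,v_3] − [v_0,v_3] + [v_0,v_2],
  ∂[v_0,v_3,v_4] = [v_3,v_4] − [v_0,v_4] + [v_0,v_3].
This gives a 12×6 integer matrix of rank 6; reducing to Smith normal form yields diagonal entries (1,1,1,1,1,1).

Reading off H_k = ker ∂_k / im ∂_{k+1}:

  H_2: rank ker ∂_2 − rank ∂_3 = (6 − 6) − 0 = 0, and there is no ∂_3, so H_2 ≅ 0.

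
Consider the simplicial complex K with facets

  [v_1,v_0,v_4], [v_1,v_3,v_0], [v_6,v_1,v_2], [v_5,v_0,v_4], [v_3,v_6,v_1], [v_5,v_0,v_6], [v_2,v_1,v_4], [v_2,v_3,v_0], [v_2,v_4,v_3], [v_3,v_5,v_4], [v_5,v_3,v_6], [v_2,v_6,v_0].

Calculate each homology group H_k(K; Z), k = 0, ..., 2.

Order the vertices as v_0 < v_1 < v_2 < v_3 < v_4 < v_5 < v_6. Listing each simplex with vertices in this order, K has dimension 2 with simplices:

  0-simplices (7): [v_0], [v_1], [v_2], [v_3], [v_4], [v_5], [v_6]
  1-simplices (18): (18 of them)
  2-simplices (12): (12 of them)

Hence C_0 ≅ Z^7, C_1 ≅ Z^18, C_2 ≅ Z^12.

∂_1: C_1 → C_0 sends each edge [p,q] (with p < q) to q − p.
The 7×18 boundary matrix has rank 6 and Smith normal form diag(1,1,1,1,1,1).

∂_2: C_2 → C_1 sends each 2-simplex [p,q,r] to [q,r] − [p,r] + [p,q]. For instance
  ∂[v_1,v_2,v_6] = [v_2,v_6] − [v_1,v_6] + [v_1,v_2],
  ∂[v_3,v_5,v_6] = [v_5,v_6] − [v_3,v_6] + [v_3,v_5].
This gives a 18×12 integer matrix of rank 12; reducing to Smith normal form yields diagonal entries (1,1,1,1,1,1,1,1,1,1,1,2).

Computing H_k = (kernel of ∂_k) / (image of ∂_{k+1}):

  H_0: rank C_0 − rank ∂_1 = 7 − 6 = 1, and the invariant factors of ∂_1 are all 1, so H_0 ≅ Z.
  H_1: rank ker ∂_1 − rank ∂_2 = (18 − 6) − 12 = 0, and ∂_2 has invariant factor 2 > 1, so H_1 ≅ Z/2Z.
  H_2: rank ker ∂_2 − rank ∂_3 = (12 − 12) − 0 = 0, and there is no ∂_3, so H_2 ≅ 0.

As a check, the Euler characteristic is 7 − 18 + 12 = 1, which agrees with 1 − 0 + 0 = 1.
(K is a triangulation of the real projective plane RP^2.)

H_0 ≅ Z,  H_1 ≅ Z/2Z,  H_2 = 0.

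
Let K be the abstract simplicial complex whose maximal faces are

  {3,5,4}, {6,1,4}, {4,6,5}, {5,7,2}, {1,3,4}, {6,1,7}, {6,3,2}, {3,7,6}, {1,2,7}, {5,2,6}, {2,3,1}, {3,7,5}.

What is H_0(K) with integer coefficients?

H_0 ≅ Z.

K has 7 vertices, 18 edges, 12 triangles.
rank ∂_0 = 0, rank ∂_1 = 6 ⇒ b_0 = 7 − 0 − 6 = 1; all invariant factors of ∂_1 are 1 so no torsion. So H_0 ≅ Z.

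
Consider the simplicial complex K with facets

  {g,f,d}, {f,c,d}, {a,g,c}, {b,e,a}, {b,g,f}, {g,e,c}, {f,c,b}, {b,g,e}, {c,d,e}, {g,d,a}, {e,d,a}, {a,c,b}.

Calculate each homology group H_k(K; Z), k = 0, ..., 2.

Take the total order a < b < c < d < e < f < g on the vertex set. Then K (dimension 2) consists of the simplices:

  0-simplices (7): a, b, c, d, e, f, g
  1-simplices (18): ab, ac, ad, ae, ag, bc, be, bf, bg, cd, ce, cf, cg, de, df, dg, eg, fg
  2-simplices (12): abc, abe, acg, ade, adg, bcf, beg, bfg, cde, cdf, ceg, dfg

giving chain groups C_0 ≅ Z^7, C_1 ≅ Z^18, C_2 ≅ Z^12.

Boundary ∂_1: C_1 → C_0 sends each edge [p,q] (with p < q) to q − p. For instance
  ∂ad = d − a.
This gives a 7×18 integer matrix of rank 6; reducing to Smith normal form yields diagonal entries (1,1,1,1,1,1).

∂_2: C_2 → C_1 sends each 2-simplex [p,q,r] to [q,r] − [p,r] + [p,q]. For instance
  ∂cdf = df − cf + cd,
  ∂adg = dg − ag + ad.
This gives a 18×12 integer matrix of rank 12; reducing to Smith normal form yields diagonal entries (1,1,1,1,1,1,1,1,1,1,1,2).

Computing H_k = (kernel of ∂_k) / (image of ∂_{k+1}):

  H_0: rank C_0 − rank ∂_1 = 7 − 6 = 1, and the invariant factors of ∂_1 are all 1, so H_0 = Z.
  H_1: rank ker ∂_1 − rank ∂_2 = (18 − 6) − 12 = 0, and ∂_2 has invariant factor 2 > 1, so H_1 = Z_2.
  H_2: rank ker ∂_2 − rank ∂_3 = (12 − 12) − 0 = 0, and there is no ∂_3, so H_2 = 0.

H_0 = Z,  H_1 = Z_2,  H_2 = 0.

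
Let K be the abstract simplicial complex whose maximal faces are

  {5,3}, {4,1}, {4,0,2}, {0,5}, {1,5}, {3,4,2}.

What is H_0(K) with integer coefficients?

H_0 = Z.

Take the total order 0 < 1 < 2 < 3 < 4 < 5 on the vertex set. Then K (dimension 2) consists of the simplices:

  0-simplices (6): [0], [1], [2], [3], [4], [5]
  1-simplices (9): [0,2], [0,4], [0,5], [1,4], [1,5], [2,3], [2,4], [3,4], [3,5]
  2-simplices (2): [0,2,4], [2,3,4]

giving chain groups C_0 ≅ Z^6, C_1 ≅ Z^9, C_2 ≅ Z^2.

The boundary map ∂_1: C_1 → C_0 sends each edge [p,q] (with p < q) to q − p. For instance
  ∂[1,5] = [5] − [1].
The resulting 6×9 matrix has rank 5, and its Smith normal form has invariant factors (1,1,1,1,1).

Boundary ∂_2: C_2 → C_1 sends each 2-simplex [p,q,r] to [q,r] − [p,r] + [p,q]. For instance
  ∂[2,3,4] = [3,4] − [2,4] + [2,3],
  ∂[0,2,4] = [2,4] − [0,4] + [0,2].
The 9×2 boundary matrix has rank 2 and Smith normal form diag(1,1).

From H_k ≅ ker(∂_k) / im(∂_{k+1}) we obtain:

  H_0: rank C_0 − rank ∂_1 = 6 − 5 = 1, and the invariant factors of ∂_1 are all 1, so H_0 = Z.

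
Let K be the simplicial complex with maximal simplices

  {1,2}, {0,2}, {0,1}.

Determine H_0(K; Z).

H_0 = Z.

We work with the vertex ordering 0 < 1 < 2. The simplices of K, each written with vertices in increasing order, are:

  0-simplices (3): [0], [1], [2]
  1-simplices (3): [0,1], [0,2], [1,2]

giving chain groups C_0 ≅ Z^3, C_1 ≅ Z^3.

The boundary map ∂_1: C_1 → C_0 is given by ∂[p,q] = [q] − [p].
The 3×3 boundary matrix has rank 2 and Smith normal form diag(1,1).

Reading off H_k = ker ∂_k / im ∂_{k+1}:

  H_0: rank C_0 − rank ∂_1 = 3 − 2 = 1, and the invariant factors of ∂_1 are all 1, so H_0 = Z.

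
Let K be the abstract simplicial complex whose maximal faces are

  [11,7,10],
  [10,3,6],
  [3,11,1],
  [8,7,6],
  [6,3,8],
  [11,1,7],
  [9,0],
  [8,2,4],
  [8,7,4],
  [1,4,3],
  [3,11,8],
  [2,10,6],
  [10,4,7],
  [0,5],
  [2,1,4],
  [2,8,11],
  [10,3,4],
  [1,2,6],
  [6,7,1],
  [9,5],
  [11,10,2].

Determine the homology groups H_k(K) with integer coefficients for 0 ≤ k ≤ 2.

Order the vertices as 0 < 1 < 2 < 3 < 4 < 5 < 6 < 7 < 8 < 9 < 10 < 11. Listing each simplex with vertices in this order, K has dimension 2 with simplices:

  0-simplices (12): [0], [1], [2], [3], [4], [5], [6], [7], [8], [9], [10], [11]
  1-simplices (30): (30 of them)
  2-simplices (18): (18 of them)

Hence C_0 ≅ Z^12, C_1 ≅ Z^30, C_2 ≅ Z^18.

The boundary map ∂_1: C_1 → C_0 is given by ∂[p,q] = [q] − [p].
This gives a 12×30 integer matrix of rank 10; reducing to Smith normal form yields diagonal entries (1,1,1,1,1,1,1,1,1,1).

Boundary ∂_2: C_2 → C_1 acts by ∂[p,q,r] = [q,r] − [p,r] + [p,q]. For instance
  ∂[1,3,4] = [3,4] − [1,4] + [1,3],
  ∂[1,2,6] = [2,6] − [1,6] + [1,2].
The resulting 30×18 matrix has rank 17, and its Smith normal form has invariant factors (1,1,1,1,1,1,1,1,1,1,1,1,1,1,1,1,1).

Reading off H_k = ker ∂_k / im ∂_{k+1}:

  H_0: rank C_0 − rank ∂_1 = 12 − 10 = 2, and the invariant factors of ∂_1 are all 1, so H_0 ≅ Z^2.
  H_1: rank ker ∂_1 − rank ∂_2 = (30 − 10) − 17 = 3, and the invariant factors of ∂_2 are all 1, so H_1 ≅ Z^3.
  H_2: rank ker ∂_2 − rank ∂_3 = (18 − 17) − 0 = 1, and there is no ∂_3, so H_2 ≅ Z.

H_0 ≅ Z^2,  H_1 ≅ Z^3,  H_2 ≅ Z.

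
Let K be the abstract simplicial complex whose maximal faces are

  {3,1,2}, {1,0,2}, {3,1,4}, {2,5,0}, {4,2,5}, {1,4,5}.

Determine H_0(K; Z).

Take the total order 0 < 1 < 2 < 3 < 4 < 5 on the vertex set. Then K (dimension 2) consists of the simplices:

  0-simplices (6): [0], [1], [2], [3], [4], [5]
  1-simplices (12): [0,1], [0,2], [0,5], [1,2], [1,3], [1,4], [1,5], [2,3], [2,4], [2,5], [3,4], [4,5]
  2-simplices (6): [0,1,2], [0,2,5], [1,2,3], [1,3,4], [1,4,5], [2,4,5]

giving chain groups C_0 ≅ Z^6, C_1 ≅ Z^12, C_2 ≅ Z^6.

The boundary map ∂_1: C_1 → C_0 sends each edge [p,q] (with p < q) to q − p. For instance
  ∂[2,4] = [4] − [2].
As a 6×12 matrix over Z this has rank 5, with invariant factors (1,1,1,1,1).

The boundary map ∂_2: C_2 → C_1 maps a triangle to the signed sum of its edges. For instance
  ∂[2,4,5] = [4,5] − [2,5] + [2,4],
  ∂[1,4,5] = [4,5] − [1,5] + [1,4].
As a 12×6 matrix over Z this has rank 6, with invariant factors (1,1,1,1,1,1).

From H_k ≅ ker(∂_k) / im(∂_{k+1}) we obtain:

  H_0: rank C_0 − rank ∂_1 = 6 − 5 = 1, and the invariant factors of ∂_1 are all 1, so H_0 = Z.

H_0 ≅ Z.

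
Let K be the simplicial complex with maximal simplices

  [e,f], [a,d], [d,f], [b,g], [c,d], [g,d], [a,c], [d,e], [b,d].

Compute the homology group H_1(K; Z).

We work with the vertex ordering a < b < c < d < e < f < g. The simplices of K, each written with vertices in increasing order, are:

  0-simplices (7): a, b, c, d, e, f, g
  1-simplices (9): ac, ad, bd, bg, cd, de, df, dg, ef

giving chain groups C_0 ≅ Z^7, C_1 ≅ Z^9.

The boundary map ∂_1: C_1 → C_0 sends each edge [p,q] (with p < q) to q − p. For instance
  ∂cd = d − c.
The 7×9 boundary matrix has rank 6 and Smith normal form diag(1,1,1,1,1,1).

Computing H_k = (kernel of ∂_k) / (image of ∂_{k+1}):

  H_1: rank ker ∂_1 − rank ∂_2 = (9 − 6) − 0 = 3, and there is no ∂_2, so H_1 = Z^3.

(K is a triangulation of a wedge of 3 circles.)

H_1 = Z^3.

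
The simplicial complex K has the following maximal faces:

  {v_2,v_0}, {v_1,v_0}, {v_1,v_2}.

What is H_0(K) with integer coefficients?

H_0 = Z.

Order the vertices as v_0 < v_1 < v_2. Listing each simplex with vertices in this order, K has dimension 1 with simplices:

  0-simplices (3): [v_0], [v_1], [v_2]
  1-simplices (3): [v_0,v_1], [v_0,v_2], [v_1,v_2]

so the chain groups are C_0 ≅ Z^3, C_1 ≅ Z^3.

∂_1: C_1 → C_0 sends each edge [p,q] (with p < q) to q − p. For instance
  ∂[v_0,v_2] = [v_2] − [v_0].
This gives a 3×3 integer matrix of rank 2; reducing to Smith normal form yields diagonal entries (1,1).

Now H_k = ker ∂_k / im ∂_{k+1}, so:

  H_0: rank C_0 − rank ∂_1 = 3 − 2 = 1, and the invariant factors of ∂_1 are all 1, so H_0 = Z.

(K is a triangulation of the circle S^1.)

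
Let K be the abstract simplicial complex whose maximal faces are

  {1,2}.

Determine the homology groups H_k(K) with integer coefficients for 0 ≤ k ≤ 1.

H_0 = Z,  H_1 = 0.

K has 2 vertices, 1 edge.
rank ∂_0 = 0, rank ∂_1 = 1 ⇒ b_0 = 2 − 0 − 1 = 1; all invariant factors of ∂_1 are 1 so no torsion. So H_0 = Z.
rank ∂_1 = 1, rank ∂_2 = 0 ⇒ b_1 = 1 − 1 − 0 = 0. So H_1 = 0.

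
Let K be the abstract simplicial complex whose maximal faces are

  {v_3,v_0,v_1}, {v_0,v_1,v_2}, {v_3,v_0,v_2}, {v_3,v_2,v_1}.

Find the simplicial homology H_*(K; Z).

H_0 ≅ Z,  H_1 = 0,  H_2 ≅ Z.

We work with the vertex ordering v_0 < v_1 < v_2 < v_3. The simplices of K, each written with vertices in increasing order, are:

  0-simplices (4): [v_0], [v_1], [v_2], [v_3]
  1-simplices (6): [v_0,v_1], [v_0,v_2], [v_0,v_3], [v_1,v_2], [v_1,v_3], [v_2,v_3]
  2-simplices (4): [v_0,v_1,v_2], [v_0,v_1,v_3], [v_0,v_2,v_3], [v_1,v_2,v_3]

giving chain groups C_0 ≅ Z^4, C_1 ≅ Z^6, C_2 ≅ Z^4.

∂_1: C_1 → C_0 sends each edge [p,q] (with p < q) to q − p.
The resulting 4×6 matrix has rank 3, and its Smith normal form has invariant factors (1,1,1).

Boundary ∂_2: C_2 → C_1 acts by ∂[p,q,r] = [q,r] − [p,r] + [p,q]. For instance
  ∂[v_0,v_2,v_3] = [v_2,v_3] − [v_0,v_3] + [v_0,v_2],
  ∂[v_0,v_1,v_3] = [v_1,v_3] − [v_0,v_3] + [v_0,v_1].
The resulting 6×4 matrix has rank 3, and its Smith normal form has invariant factors (1,1,1).

Now H_k = ker ∂_k / im ∂_{k+1}, so:

  H_0: rank C_0 − rank ∂_1 = 4 − 3 = 1, and the invariant factors of ∂_1 are all 1, so H_0 ≅ Z.
  H_1: rank ker ∂_1 − rank ∂_2 = (6 − 3) − 3 = 0, and the invariant factors of ∂_2 are all 1, so H_1 ≅ 0.
  H_2: rank ker ∂_2 − rank ∂_3 = (4 − 3) − 0 = 1, and there is no ∂_3, so H_2 ≅ Z.

(K is a triangulation of the 2-sphere S^2.)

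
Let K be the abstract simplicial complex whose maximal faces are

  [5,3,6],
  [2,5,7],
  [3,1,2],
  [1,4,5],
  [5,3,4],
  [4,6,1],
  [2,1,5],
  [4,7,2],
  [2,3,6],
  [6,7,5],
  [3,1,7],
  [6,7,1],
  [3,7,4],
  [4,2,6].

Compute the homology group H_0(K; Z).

H_0 ≅ Z.

Order the vertices as 1 < 2 < 3 < 4 < 5 < 6 < 7. Listing each simplex with vertices in this order, K has dimension 2 with simplices:

  0-simplices (7): [1], [2], [3], [4], [5], [6], [7]
  1-simplices (21): [1,2], [1,3], [1,4], [1,5], [1,6], [1,7], [2,3], [2,4], [2,5], [2,6], [2,7], [3,4], [3,5], [3,6], [3,7], [4,5], [4,6], [4,7], [5,6], [5,7], [6,7]
  2-simplices (14): [1,2,3], [1,2,5], [1,3,7], [1,4,5], [1,4,6], [1,6,7], [2,3,6], [2,4,6], [2,4,7], [2,5,7], [3,4,5], [3,4,7], [3,5,6], [5,6,7]

giving chain groups C_0 ≅ Z^7, C_1 ≅ Z^21, C_2 ≅ Z^14.

Boundary ∂_1: C_1 → C_0 sends each edge [p,q] (with p < q) to q − p. For instance
  ∂[2,5] = [5] − [2].
As a 7×21 matrix over Z this has rank 6, with invariant factors (1,1,1,1,1,1).

Boundary ∂_2: C_2 → C_1 maps a triangle to the signed sum of its edges. For instance
  ∂[3,5,6] = [5,6] − [3,6] + [3,5],
  ∂[1,6,7] = [6,7] − [1,7] + [1,6].
The resulting 21×14 matrix has rank 13, and its Smith normal form has invariant factors (1,1,1,1,1,1,1,1,1,1,1,1,1).

Reading off H_k = ker ∂_k / im ∂_{k+1}:

  H_0: rank C_0 − rank ∂_1 = 7 − 6 = 1, and the invariant factors of ∂_1 are all 1, so H_0 ≅ Z.

(K is a triangulation of the torus T^2.)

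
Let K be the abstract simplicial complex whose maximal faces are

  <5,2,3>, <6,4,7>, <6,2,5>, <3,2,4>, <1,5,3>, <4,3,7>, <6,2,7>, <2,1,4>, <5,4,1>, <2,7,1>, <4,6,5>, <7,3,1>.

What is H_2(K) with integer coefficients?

H_2 = 0.

Order the vertices as 1 < 2 < 3 < 4 < 5 < 6 < 7. Listing each simplex with vertices in this order, K has dimension 2 with simplices:

  0-simplices (7): [1], [2], [3], [4], [5], [6], [7]
  1-simplices (18): [1,2], [1,3], [1,4], [1,5], [1,7], [2,3], [2,4], [2,5], [2,6], [2,7], [3,4], [3,5], [3,7], [4,5], [4,6], [4,7], [5,6], [6,7]
  2-simplices (12): [1,2,4], [1,2,7], [1,3,5], [1,3,7], [1,4,5], [2,3,4], [2,3,5], [2,5,6], [2,6,7], [3,4,7], [4,5,6], [4,6,7]

Hence C_0 ≅ Z^7, C_1 ≅ Z^18, C_2 ≅ Z^12.

The boundary map ∂_1: C_1 → C_0 maps an edge to its endpoints' difference, ∂[p,q] = q − p.
As a 7×18 matrix over Z this has rank 6, with invariant factors (1,1,1,1,1,1).

∂_2: C_2 → C_1 maps a triangle to the signed sum of its edges. For instance
  ∂[2,3,4] = [3,4] − [2,4] + [2,3],
  ∂[4,6,7] = [6,7] − [4,7] + [4,6].
As a 18×12 matrix over Z this has rank 12, with invariant factors (1,1,1,1,1,1,1,1,1,1,1,2).

From H_k ≅ ker(∂_k) / im(∂_{k+1}) we obtain:

  H_2: rank ker ∂_2 − rank ∂_3 = (12 − 12) − 0 = 0, and there is no ∂_3, so H_2 ≅ 0.

(K is a triangulation of the real projective plane RP^2.)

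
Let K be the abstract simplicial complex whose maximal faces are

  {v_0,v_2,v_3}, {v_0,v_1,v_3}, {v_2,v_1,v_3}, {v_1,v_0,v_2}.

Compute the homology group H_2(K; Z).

K has 4 vertices, 6 edges, 4 triangles.
rank ∂_2 = 3, rank ∂_3 = 0 ⇒ b_2 = 4 − 3 − 0 = 1. So H_2 ≅ Z.

H_2 ≅ Z.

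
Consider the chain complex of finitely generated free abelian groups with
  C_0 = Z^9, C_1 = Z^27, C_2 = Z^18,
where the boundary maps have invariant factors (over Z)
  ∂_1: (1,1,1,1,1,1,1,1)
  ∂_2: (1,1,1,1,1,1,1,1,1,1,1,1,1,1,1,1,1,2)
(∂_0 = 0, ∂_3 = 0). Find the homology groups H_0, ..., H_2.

H_0: b_0 = 9 − 0 − 8 = 1; torsion from ∂_1 factors > 1: none. So H_0 ≅ Z.
H_1: b_1 = 27 − 8 − 18 = 1; torsion from ∂_2 factors > 1: [2]. So H_1 ≅ Z ⊕ Z/2Z.
H_2: b_2 = 18 − 18 − 0 = 0; torsion from ∂_3 factors > 1: none. So H_2 ≅ 0.

H_0 ≅ Z,  H_1 ≅ Z ⊕ Z/2Z,  H_2 = 0.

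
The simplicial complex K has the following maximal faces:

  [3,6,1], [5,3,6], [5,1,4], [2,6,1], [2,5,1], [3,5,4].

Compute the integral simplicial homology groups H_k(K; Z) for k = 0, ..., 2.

H_0 = Z,  H_1 = Z,  H_2 = 0.

Order the vertices as 1 < 2 < 3 < 4 < 5 < 6. Listing each simplex with vertices in this order, K has dimension 2 with simplices:

  0-simplices (6): [1], [2], [3], [4], [5], [6]
  1-simplices (12): [1,2], [1,3], [1,4], [1,5], [1,6], [2,5], [2,6], [3,4], [3,5], [3,6], [4,5], [5,6]
  2-simplices (6): [1,2,5], [1,2,6], [1,3,6], [1,4,5], [3,4,5], [3,5,6]

so the chain groups are C_0 ≅ Z^6, C_1 ≅ Z^12, C_2 ≅ Z^6.

The boundary map ∂_1: C_1 → C_0 is given by ∂[p,q] = [q] − [p].
The 6×12 boundary matrix has rank 5 and Smith normal form diag(1,1,1,1,1).

Boundary ∂_2: C_2 → C_1 acts by ∂[p,q,r] = [q,r] − [p,r] + [p,q]. For instance
  ∂[1,2,6] = [2,6] − [1,6] + [1,2],
  ∂[1,3,6] = [3,6] − [1,6] + [1,3].
As a 12×6 matrix over Z this has rank 6, with invariant factors (1,1,1,1,1,1).

Computing H_k = (kernel of ∂_k) / (image of ∂_{k+1}):

  H_0: rank C_0 − rank ∂_1 = 6 − 5 = 1, and the invariant factors of ∂_1 are all 1, so H_0 ≅ Z.
  H_1: rank ker ∂_1 − rank ∂_2 = (12 − 5) − 6 = 1, and the invariant factors of ∂_2 are all 1, so H_1 ≅ Z.
  H_2: rank ker ∂_2 − rank ∂_3 = (6 − 6) − 0 = 0, and there is no ∂_3, so H_2 ≅ 0.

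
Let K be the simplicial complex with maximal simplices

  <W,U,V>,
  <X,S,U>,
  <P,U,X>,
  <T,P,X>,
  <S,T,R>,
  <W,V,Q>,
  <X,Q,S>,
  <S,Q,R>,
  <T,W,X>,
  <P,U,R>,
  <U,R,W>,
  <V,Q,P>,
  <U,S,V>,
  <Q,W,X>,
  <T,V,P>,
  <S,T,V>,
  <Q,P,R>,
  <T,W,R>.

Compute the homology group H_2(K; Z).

Take the total order P < Q < R < S < T < U < V < W < X on the vertex set. Then K (dimension 2) consists of the simplices:

  0-simplices (9): P, Q, R, S, T, U, V, W, X
  1-simplices (27): PQ, PR, PT, PU, PV, PX, QR, QS, QV, QW, QX, RS, RT, RU, RW, ST, SU, SV, SX, TV, TW, TX, UV, UW, UX, VW, WX
  2-simplices (18): PQR, PQV, PRU, PTV, PTX, PUX, QRS, QSX, QVW, QWX, RST, RTW, RUW, STV, SUV, SUX, TWX, UVW

so the chain groups are C_0 ≅ Z^9, C_1 ≅ Z^27, C_2 ≅ Z^18.

The boundary map ∂_1: C_1 → C_0 maps an edge to its endpoints' difference, ∂[p,q] = q − p. For instance
  ∂WX = X − W.
This gives a 9×27 integer matrix of rank 8; reducing to Smith normal form yields diagonal entries (1,1,1,1,1,1,1,1).

The boundary map ∂_2: C_2 → C_1 sends each 2-simplex [p,q,r] to [q,r] − [p,r] + [p,q]. For instance
  ∂PUX = UX − PX + PU,
  ∂PRU = RU − PU + PR.
As a 27×18 matrix over Z this has rank 17, with invariant factors (1,1,1,1,1,1,1,1,1,1,1,1,1,1,1,1,1).

Computing H_k = (kernel of ∂_k) / (image of ∂_{k+1}):

  H_2: rank ker ∂_2 − rank ∂_3 = (18 − 17) − 0 = 1, and there is no ∂_3, so H_2 = Z.

H_2 = Z.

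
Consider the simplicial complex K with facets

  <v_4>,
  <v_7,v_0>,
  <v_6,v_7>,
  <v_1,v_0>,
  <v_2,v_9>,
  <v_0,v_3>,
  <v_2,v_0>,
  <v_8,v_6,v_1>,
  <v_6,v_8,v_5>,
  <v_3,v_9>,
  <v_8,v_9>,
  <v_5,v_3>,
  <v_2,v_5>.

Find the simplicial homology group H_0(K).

We work with the vertex ordering v_0 < v_1 < v_2 < v_3 < v_4 < v_5 < v_6 < v_7 < v_8 < v_9. The simplices of K, each written with vertices in increasing order, are:

  0-simplices (10): [v_0], [v_1], [v_2], [v_3], [v_4], [v_5], [v_6], [v_7], [v_8], [v_9]
  1-simplices (15): (15 of them)
  2-simplices (2): [v_1,v_6,v_8], [v_5,v_6,v_8]

Hence C_0 ≅ Z^10, C_1 ≅ Z^15, C_2 ≅ Z^2.

∂_1: C_1 → C_0 is given by ∂[p,q] = [q] − [p].
The 10×15 boundary matrix has rank 8 and Smith normal form diag(1,1,1,1,1,1,1,1).

Boundary ∂_2: C_2 → C_1 sends each 2-simplex [p,q,r] to [q,r] − [p,r] + [p,q]. For instance
  ∂[v_5,v_6,v_8] = [v_6,v_8] − [v_5,v_8] + [v_5,v_6],
  ∂[v_1,v_6,v_8] = [v_6,v_8] − [v_1,v_8] + [v_1,v_6].
This gives a 15×2 integer matrix of rank 2; reducing to Smith normal form yields diagonal entries (1,1).

Now H_k = ker ∂_k / im ∂_{k+1}, so:

  H_0: rank C_0 − rank ∂_1 = 10 − 8 = 2, and the invariant factors of ∂_1 are all 1, so H_0 ≅ Z^2.

H_0 = Z^2.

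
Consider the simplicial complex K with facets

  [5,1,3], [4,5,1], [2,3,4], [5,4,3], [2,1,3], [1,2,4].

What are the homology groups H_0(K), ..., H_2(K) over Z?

We work with the vertex ordering 1 < 2 < 3 < 4 < 5. The simplices of K, each written with vertices in increasing order, are:

  0-simplices (5): [1], [2], [3], [4], [5]
  1-simplices (9): [1,2], [1,3], [1,4], [1,5], [2,3], [2,4], [3,4], [3,5], [4,5]
  2-simplices (6): [1,2,3], [1,2,4], [1,3,5], [1,4,5], [2,3,4], [3,4,5]

Hence C_0 ≅ Z^5, C_1 ≅ Z^9, C_2 ≅ Z^6.

The boundary map ∂_1: C_1 → C_0 maps an edge to its endpoints' difference, ∂[p,q] = q − p.
This gives a 5×9 integer matrix of rank 4; reducing to Smith normal form yields diagonal entries (1,1,1,1).

∂_2: C_2 → C_1 acts by ∂[p,q,r] = [q,r] − [p,r] + [p,q]. For instance
  ∂[1,3,5] = [3,5] − [1,5] + [1,3],
  ∂[1,2,4] = [2,4] − [1,4] + [1,2].
The resulting 9×6 matrix has rank 5, and its Smith normal form has invariant factors (1,1,1,1,1).

Now H_k = ker ∂_k / im ∂_{k+1}, so:

  H_0: rank C_0 − rank ∂_1 = 5 − 4 = 1, and the invariant factors of ∂_1 are all 1, so H_0 ≅ Z.
  H_1: rank ker ∂_1 − rank ∂_2 = (9 − 4) − 5 = 0, and the invariant factors of ∂_2 are all 1, so H_1 ≅ 0.
  H_2: rank ker ∂_2 − rank ∂_3 = (6 − 5) − 0 = 1, and there is no ∂_3, so H_2 ≅ Z.

H_0 = Z,  H_1 = 0,  H_2 = Z.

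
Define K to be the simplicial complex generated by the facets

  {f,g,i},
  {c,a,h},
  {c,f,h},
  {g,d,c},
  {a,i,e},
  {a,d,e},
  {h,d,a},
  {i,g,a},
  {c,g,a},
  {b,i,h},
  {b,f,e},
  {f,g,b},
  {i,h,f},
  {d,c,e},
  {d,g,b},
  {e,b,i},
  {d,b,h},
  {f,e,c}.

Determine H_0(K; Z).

H_0 ≅ Z.

Take the total order a < b < c < d < e < f < g < h < i on the vertex set. Then K (dimension 2) consists of the simplices:

  0-simplices (9): a, b, c, d, e, f, g, h, i
  1-simplices (27): ac, ad, ae, ag, ah, ai, bd, be, bf, bg, bh, bi, cd, ce, cf, cg, ch, de, dg, dh, ef, ei, fg, fh, fi, gi, hi
  2-simplices (18): acg, ach, ade, adh, aei, agi, bdg, bdh, bef, bei, bfg, bhi, cde, cdg, cef, cfh, fgi, fhi

so the chain groups are C_0 ≅ Z^9, C_1 ≅ Z^27, C_2 ≅ Z^18.

The boundary map ∂_1: C_1 → C_0 is given by ∂[p,q] = [q] − [p]. For instance
  ∂dg = g − d.
This gives a 9×27 integer matrix of rank 8; reducing to Smith normal form yields diagonal entries (1,1,1,1,1,1,1,1).

Boundary ∂_2: C_2 → C_1 maps a triangle to the signed sum of its edges. For instance
  ∂bdh = dh − bh + bd,
  ∂adh = dh − ah + ad.
This gives a 27×18 integer matrix of rank 18; reducing to Smith normal form yields diagonal entries (1,1,1,1,1,1,1,1,1,1,1,1,1,1,1,1,1,2).

Computing H_k = (kernel of ∂_k) / (image of ∂_{k+1}):

  H_0: rank C_0 − rank ∂_1 = 9 − 8 = 1, and the invariant factors of ∂_1 are all 1, so H_0 = Z.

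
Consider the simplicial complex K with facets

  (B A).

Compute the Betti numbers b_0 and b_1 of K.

We work with the vertex ordering A < B. The simplices of K, each written with vertices in increasing order, are:

  0-simplices (2): A, B
  1-simplices (1): AB

so the chain groups are C_0 ≅ Z^2, C_1 ≅ Z^1.

Boundary ∂_1: C_1 → C_0 sends each edge [p,q] (with p < q) to q − p. For instance
  ∂AB = B − A.
The resulting 2×1 matrix has rank 1, and its Smith normal form has invariant factors (1).

Reading off H_k = ker ∂_k / im ∂_{k+1}:

  H_0: rank C_0 − rank ∂_1 = 2 − 1 = 1, and the invariant factors of ∂_1 are all 1, so H_0 ≅ Z.
  H_1: rank ker ∂_1 − rank ∂_2 = (1 − 1) − 0 = 0, and there is no ∂_2, so H_1 ≅ 0.

As a check, the Euler characteristic is 2 − 1 = 1, which agrees with 1 − 0 = 1.

Hence the Betti numbers are b_0 = 1, b_1 = 0.

b_0 = 1, b_1 = 0.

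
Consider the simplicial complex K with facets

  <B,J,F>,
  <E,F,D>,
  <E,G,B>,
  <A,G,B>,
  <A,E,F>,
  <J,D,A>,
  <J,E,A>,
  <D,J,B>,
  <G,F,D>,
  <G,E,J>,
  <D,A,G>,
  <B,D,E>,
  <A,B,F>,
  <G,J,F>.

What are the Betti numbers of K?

K has 7 vertices, 21 edges, 14 triangles.
rank ∂_0 = 0, rank ∂_1 = 6 ⇒ b_0 = 7 − 0 − 6 = 1; all invariant factors of ∂_1 are 1 so no torsion. So H_0 = Z.
rank ∂_1 = 6, rank ∂_2 = 13 ⇒ b_1 = 21 − 6 − 13 = 2; all invariant factors of ∂_2 are 1 so no torsion. So H_1 = Z^2.
rank ∂_2 = 13, rank ∂_3 = 0 ⇒ b_2 = 14 − 13 − 0 = 1. So H_2 = Z.

b_0 = 1, b_1 = 2, b_2 = 1.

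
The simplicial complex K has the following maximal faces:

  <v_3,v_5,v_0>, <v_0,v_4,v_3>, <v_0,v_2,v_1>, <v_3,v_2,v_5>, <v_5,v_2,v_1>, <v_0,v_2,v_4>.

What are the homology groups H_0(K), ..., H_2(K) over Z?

H_0 = Z,  H_1 = Z,  H_2 = 0.

Fix the vertex order v_0 < v_1 < v_2 < v_3 < v_4 < v_5 and write every simplex with vertices in increasing order. Then dim K = 2 and the simplices of K are:

  0-simplices (6): [v_0], [v_1], [v_2], [v_3], [v_4], [v_5]
  1-simplices (12): [v_0,v_1], [v_0,v_2], [v_0,v_3], [v_0,v_4], [v_0,v_5], [v_1,v_2], [v_1,v_5], [v_2,v_3], [v_2,v_4], [v_2,v_5], [v_3,v_4], [v_3,v_5]
  2-simplices (6): [v_0,v_1,v_2], [v_0,v_2,v_4], [v_0,v_3,v_4], [v_0,v_3,v_5], [v_1,v_2,v_5], [v_2,v_3,v_5]

giving chain groups C_0 ≅ Z^6, C_1 ≅ Z^12, C_2 ≅ Z^6.

Boundary ∂_1: C_1 → C_0 sends each edge [p,q] (with p < q) to q − p.
The resulting 6×12 matrix has rank 5, and its Smith normal form has invariant factors (1,1,1,1,1).

∂_2: C_2 → C_1 maps a triangle to the signed sum of its edges. For instance
  ∂[v_0,v_1,v_2] = [v_1,v_2] − [v_0,v_2] + [v_0,v_1],
  ∂[v_0,v_2,v_4] = [v_2,v_4] − [v_0,v_4] + [v_0,v_2].
As a 12×6 matrix over Z this has rank 6, with invariant factors (1,1,1,1,1,1).

Now H_k = ker ∂_k / im ∂_{k+1}, so:

  H_0: rank C_0 − rank ∂_1 = 6 − 5 = 1, and the invariant factors of ∂_1 are all 1, so H_0 = Z.
  H_1: rank ker ∂_1 − rank ∂_2 = (12 − 5) − 6 = 1, and the invariant factors of ∂_2 are all 1, so H_1 = Z.
  H_2: rank ker ∂_2 − rank ∂_3 = (6 − 6) − 0 = 0, and there is no ∂_3, so H_2 = 0.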